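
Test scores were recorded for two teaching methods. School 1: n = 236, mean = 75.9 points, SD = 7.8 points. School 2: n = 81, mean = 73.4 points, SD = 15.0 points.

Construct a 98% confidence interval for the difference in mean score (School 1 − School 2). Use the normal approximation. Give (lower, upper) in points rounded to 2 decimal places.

Standard errors of each mean: 7.8/√236 = 0.5077 and 15.0/√81 = 1.6667.
SE(x̄₁ − x̄₂) = √(0.5077² + 1.6667²) = 1.7423 for independent samples with unequal variances.
With z* = 2.326, the margin is 2.326 × 1.7423 = 4.0526.
x̄₁ − x̄₂ = 75.9 − 73.4 = 2.5000; the interval is 2.5000 ± 4.0526 = (-1.55, 6.55).

(-1.55, 6.55)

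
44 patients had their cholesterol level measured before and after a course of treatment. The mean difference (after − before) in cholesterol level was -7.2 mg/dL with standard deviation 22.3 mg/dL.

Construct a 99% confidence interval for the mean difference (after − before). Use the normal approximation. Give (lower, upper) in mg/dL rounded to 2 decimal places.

(-15.86, 1.46)

This is a matched-pairs design, so SE = s_d/√n = 22.3/√44 = 3.3619.
Margin = 2.576 × 3.3619 = 8.6603; the interval is -7.2 ± 8.6603 = (-15.86, 1.46).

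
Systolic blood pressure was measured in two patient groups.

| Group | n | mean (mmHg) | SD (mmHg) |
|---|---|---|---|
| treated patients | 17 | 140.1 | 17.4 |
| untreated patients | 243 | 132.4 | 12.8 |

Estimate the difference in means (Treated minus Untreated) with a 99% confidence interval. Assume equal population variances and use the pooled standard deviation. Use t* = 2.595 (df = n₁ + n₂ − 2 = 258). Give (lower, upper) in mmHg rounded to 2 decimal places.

(-0.85, 16.25)

Pooled variance s_p² = [16·17.4² + 242·12.8²] / (17+243−2) = 172.4552, so s_p = 13.1322.
SE_diff = s_p·√(1/n₁ + 1/n₂) = 13.1322·√(1/17 + 1/243) = 3.2946.
t* = 2.595; margin = 2.595 × 3.2946 = 8.5495.
Difference = 140.1 − 132.4 = 7.7000.
7.7000 ± 8.5495 → (-0.85, 16.25).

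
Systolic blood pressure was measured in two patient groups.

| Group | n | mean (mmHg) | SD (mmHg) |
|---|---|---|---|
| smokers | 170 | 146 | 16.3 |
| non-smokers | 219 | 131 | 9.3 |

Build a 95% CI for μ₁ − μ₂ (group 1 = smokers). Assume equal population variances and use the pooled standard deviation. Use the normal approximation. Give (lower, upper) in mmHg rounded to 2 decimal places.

Pooled variance s_p² = [169·16.3² + 218·9.3²] / (170+219−2) = 164.7453, so s_p = 12.8353.
SE_diff = s_p·√(1/n₁ + 1/n₂) = 12.8353·√(1/170 + 1/219) = 1.3120.
z* = 1.960; margin = 1.960 × 1.3120 = 2.5715.
Difference = 146 − 131 = 15.0000.
15.0000 ± 2.5715 → (12.43, 17.57).

(12.43, 17.57)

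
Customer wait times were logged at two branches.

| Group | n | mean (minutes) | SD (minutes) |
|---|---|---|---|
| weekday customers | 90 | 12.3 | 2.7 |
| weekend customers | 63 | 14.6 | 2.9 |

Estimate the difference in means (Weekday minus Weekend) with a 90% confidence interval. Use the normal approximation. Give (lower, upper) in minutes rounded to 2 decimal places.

(-3.06, -1.54)

Standard errors of each mean: 2.7/√90 = 0.2846 and 2.9/√63 = 0.3654.
SE(x̄₁ − x̄₂) = √(0.2846² + 0.3654²) = 0.4632 for independent samples with unequal variances.
With z* = 1.645, the margin is 1.645 × 0.4632 = 0.7620.
x̄₁ − x̄₂ = 12.3 − 14.6 = -2.3000; the interval is -2.3000 ± 0.7620 = (-3.06, -1.54).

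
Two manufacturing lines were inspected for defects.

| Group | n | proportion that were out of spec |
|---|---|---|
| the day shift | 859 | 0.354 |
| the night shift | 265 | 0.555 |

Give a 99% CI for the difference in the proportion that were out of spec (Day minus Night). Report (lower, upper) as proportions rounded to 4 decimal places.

SE₁ = √(p̂₁(1−p̂₁)/n₁) = √(0.3540·0.6460/859) = 0.01632; SE₂ = √(0.5550·0.4450/265) = 0.03053.
Independent samples: SE of the difference = √(SE₁² + SE₂²) = √(0.0002663424 + 0.0009320809) = 0.03462.
z* for 99% confidence is 2.576, so the margin of error is 2.576 × 0.03462 = 0.08918.
Point estimate p̂₁ − p̂₂ = 0.3540 − 0.5550 = -0.2010.
-0.2010 ± 0.08918 → (-0.2902, -0.1118).

(-0.2902, -0.1118)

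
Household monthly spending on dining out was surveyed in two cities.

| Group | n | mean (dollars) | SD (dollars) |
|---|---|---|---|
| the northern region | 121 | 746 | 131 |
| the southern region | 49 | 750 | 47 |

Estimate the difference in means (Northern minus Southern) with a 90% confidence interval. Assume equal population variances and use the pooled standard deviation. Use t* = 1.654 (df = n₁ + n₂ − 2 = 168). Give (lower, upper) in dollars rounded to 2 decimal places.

(-35.80, 27.80)

s_p = √[((n₁−1)s₁² + (n₂−1)s₂²)/(n₁+n₂−2)] = √[(120·131² + 48·47²)/168] = 113.5297.
SE = 113.5297·√(1/121 + 1/49) = 19.2240.
With t* = 1.654, margin = 1.654 × 19.2240 = 31.7965.
x̄₁ − x̄₂ = 746 − 750 = -4.0000; interval -4.0000 ± 31.7965 = (-35.80, 27.80).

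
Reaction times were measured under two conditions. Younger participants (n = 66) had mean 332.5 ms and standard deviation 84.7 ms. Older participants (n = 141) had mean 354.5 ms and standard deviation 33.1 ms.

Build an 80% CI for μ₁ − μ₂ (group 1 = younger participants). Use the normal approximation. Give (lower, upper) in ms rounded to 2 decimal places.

Per-group SEs: s₁/√n₁ = 84.7/√66 = 10.4258, s₂/√n₂ = 33.1/√141 = 2.7875.
Unpooled SE of the difference: √(108.69730564 + 7.77015625) = 10.7920.
Margin of error = z* · SE = 1.282 × 10.7920 = 13.8353.
x̄₁ − x̄₂ = 332.5 − 354.5 = -22.0000.
CI: -22.0000 ± 13.8353 = (-35.84, -8.16).

(-35.84, -8.16)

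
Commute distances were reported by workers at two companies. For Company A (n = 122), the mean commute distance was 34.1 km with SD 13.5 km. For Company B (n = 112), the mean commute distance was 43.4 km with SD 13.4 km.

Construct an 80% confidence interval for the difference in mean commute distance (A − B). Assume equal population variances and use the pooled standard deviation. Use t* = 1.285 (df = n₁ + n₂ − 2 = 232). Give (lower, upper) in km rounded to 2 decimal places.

(-11.56, -7.04)

s_p = √[((n₁−1)s₁² + (n₂−1)s₂²)/(n₁+n₂−2)] = √[(121·13.5² + 111·13.4²)/232] = 13.4522.
SE = 13.4522·√(1/122 + 1/112) = 1.7604.
With t* = 1.285, margin = 1.285 × 1.7604 = 2.2621.
x̄₁ − x̄₂ = 34.1 − 43.4 = -9.3000; interval -9.3000 ± 2.2621 = (-11.56, -7.04).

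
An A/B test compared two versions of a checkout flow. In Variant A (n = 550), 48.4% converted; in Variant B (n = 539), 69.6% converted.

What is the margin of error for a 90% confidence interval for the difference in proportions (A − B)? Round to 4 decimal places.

Each SE is √(p̂(1−p̂)/n): √(0.4840·0.5160/550) = 0.02131 and √(0.6960·0.3040/539) = 0.01981.
SE(p̂₁ − p̂₂) = √(SE₁² + SE₂²) = √(0.0004541161 + 0.0003924361) = 0.02910, since the two samples are independent.
At 90% confidence z* = 1.645; margin = 1.645 × 0.02910 = 0.04787.

0.0479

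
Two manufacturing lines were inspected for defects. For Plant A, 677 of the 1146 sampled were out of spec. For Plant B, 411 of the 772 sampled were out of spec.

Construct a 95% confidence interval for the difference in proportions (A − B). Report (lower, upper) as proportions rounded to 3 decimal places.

(0.013, 0.104)

Sample proportions: 677/1146 = 0.5908, 411/772 = 0.5324.
Each SE is √(p̂(1−p̂)/n): √(0.5908·0.4092/1146) = 0.01452 and √(0.5324·0.4676/772) = 0.01796.
SE(p̂₁ − p̂₂) = √(SE₁² + SE₂²) = √(0.0002108304 + 0.0003225616) = 0.02310, since the two samples are independent.
At 95% confidence z* = 1.960; margin = 1.960 × 0.02310 = 0.04528.
The difference is 0.5908 − 0.5324 = 0.0584, so the interval is 0.0584 ± 0.04528 = (0.013, 0.104).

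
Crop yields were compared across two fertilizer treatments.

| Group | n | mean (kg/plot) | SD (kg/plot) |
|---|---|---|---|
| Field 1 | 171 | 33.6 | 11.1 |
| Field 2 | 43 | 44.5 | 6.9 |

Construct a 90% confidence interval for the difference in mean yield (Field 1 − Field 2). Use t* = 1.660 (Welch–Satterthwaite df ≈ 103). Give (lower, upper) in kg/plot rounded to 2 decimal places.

SE₁ = s₁/√n₁ = 11.1/√171 = 0.8488; SE₂ = 6.9/√43 = 1.0522.
Independent samples, unequal variances: SE_diff = √(SE₁² + SE₂²) = √(0.72046144 + 1.10712484) = 1.3519.
t* = 1.660, so margin of error = 1.660 × 1.3519 = 2.2442.
Difference in means = 33.6 − 44.5 = -10.9000.
-10.9000 ± 2.2442 → (-13.14, -8.66).

(-13.14, -8.66)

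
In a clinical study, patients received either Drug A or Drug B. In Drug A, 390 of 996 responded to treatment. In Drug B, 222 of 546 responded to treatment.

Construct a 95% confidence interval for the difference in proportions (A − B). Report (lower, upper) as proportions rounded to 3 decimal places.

p̂₁ = 390/996 = 0.3916 and p̂₂ = 222/546 = 0.4066.
SE₁ = √(p̂₁(1−p̂₁)/n₁) = √(0.3916·0.6084/996) = 0.01547; SE₂ = √(0.4066·0.5934/546) = 0.02102.
Independent samples: SE of the difference = √(SE₁² + SE₂²) = √(0.0002393209 + 0.0004418404) = 0.02610.
z* for 95% confidence is 1.960, so the margin of error is 1.960 × 0.02610 = 0.05116.
Point estimate p̂₁ − p̂₂ = 0.3916 − 0.4066 = -0.0150.
-0.0150 ± 0.05116 → (-0.066, 0.036).

(-0.066, 0.036)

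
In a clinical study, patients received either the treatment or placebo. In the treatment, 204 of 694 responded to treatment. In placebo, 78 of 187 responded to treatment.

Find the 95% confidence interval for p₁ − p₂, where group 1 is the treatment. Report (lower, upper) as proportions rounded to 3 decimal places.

Sample proportions: 204/694 = 0.2939, 78/187 = 0.4171.
Each SE is √(p̂(1−p̂)/n): √(0.2939·0.7061/694) = 0.01729 and √(0.4171·0.5829/187) = 0.03606.
SE(p̂₁ − p̂₂) = √(SE₁² + SE₂²) = √(0.0002989441 + 0.0013003236) = 0.03999, since the two samples are independent.
At 95% confidence z* = 1.960; margin = 1.960 × 0.03999 = 0.07838.
The difference is 0.2939 − 0.4171 = -0.1232, so the interval is -0.1232 ± 0.07838 = (-0.202, -0.045).

(-0.202, -0.045)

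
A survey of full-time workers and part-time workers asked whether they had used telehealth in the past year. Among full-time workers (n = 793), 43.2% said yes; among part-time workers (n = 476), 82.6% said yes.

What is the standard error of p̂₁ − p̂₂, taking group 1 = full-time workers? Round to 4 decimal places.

SE₁ = √(p̂₁(1−p̂₁)/n₁) = √(0.4320·0.5680/793) = 0.01759; SE₂ = √(0.8260·0.1740/476) = 0.01738.
Independent samples: SE of the difference = √(SE₁² + SE₂²) = √(0.0003094081 + 0.0003020644) = 0.02473.

0.0247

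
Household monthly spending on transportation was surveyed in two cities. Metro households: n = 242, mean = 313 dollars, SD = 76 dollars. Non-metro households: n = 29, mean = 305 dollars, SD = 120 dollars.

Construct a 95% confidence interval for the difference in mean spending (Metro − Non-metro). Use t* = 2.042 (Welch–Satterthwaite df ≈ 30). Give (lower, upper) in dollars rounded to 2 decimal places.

Standard errors of each mean: 76/√242 = 4.8855 and 120/√29 = 22.2834.
SE(x̄₁ − x̄₂) = √(4.8855² + 22.2834²) = 22.8127 for independent samples with unequal variances.
With t* = 2.042, the margin is 2.042 × 22.8127 = 46.5835.
x̄₁ − x̄₂ = 313 − 305 = 8.0000; the interval is 8.0000 ± 46.5835 = (-38.58, 54.58).

(-38.58, 54.58)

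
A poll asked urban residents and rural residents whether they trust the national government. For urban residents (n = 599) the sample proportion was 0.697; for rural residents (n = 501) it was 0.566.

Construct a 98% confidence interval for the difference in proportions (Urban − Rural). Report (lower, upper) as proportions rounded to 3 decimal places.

(0.063, 0.199)

The two standard errors are √(0.6970×0.3030/599) = 0.01878 and √(0.5660×0.4340/501) = 0.02214.
Because the samples are independent, SE_diff = √(0.01878² + 0.02214²) = 0.02903.
Using z* = 2.326 for 98%, ME = 2.326 × 0.02903 = 0.06752.
p̂₁ − p̂₂ = 0.1310; interval 0.1310 ± 0.06752 gives (0.063, 0.199).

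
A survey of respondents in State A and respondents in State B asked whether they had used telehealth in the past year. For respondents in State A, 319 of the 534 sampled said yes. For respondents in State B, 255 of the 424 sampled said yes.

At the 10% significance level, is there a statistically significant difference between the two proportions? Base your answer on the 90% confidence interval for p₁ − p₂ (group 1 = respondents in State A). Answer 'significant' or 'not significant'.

not significant

First, p̂₁ = 319/534 = 0.5974; p̂₂ = 255/424 = 0.6014.
The two standard errors are √(0.5974×0.4026/534) = 0.02122 and √(0.6014×0.3986/424) = 0.02378.
Because the samples are independent, SE_diff = √(0.02122² + 0.02378²) = 0.03187.
Using z* = 1.645 for 90%, ME = 1.645 × 0.03187 = 0.05243.
p̂₁ − p̂₂ = -0.0040; interval -0.0040 ± 0.05243 gives (-0.05643, 0.04843).
The interval (-0.05643, 0.04843) contains 0, so the difference is not significant.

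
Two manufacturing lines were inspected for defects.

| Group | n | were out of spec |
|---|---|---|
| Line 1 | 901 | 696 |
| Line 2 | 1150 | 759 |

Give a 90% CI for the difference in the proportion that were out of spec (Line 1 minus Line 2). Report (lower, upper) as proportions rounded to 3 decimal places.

p̂₁ = 696/901 = 0.7725 and p̂₂ = 759/1150 = 0.6600.
SE₁ = √(p̂₁(1−p̂₁)/n₁) = √(0.7725·0.2275/901) = 0.01397; SE₂ = √(0.6600·0.3400/1150) = 0.01397.
Independent samples: SE of the difference = √(SE₁² + SE₂²) = √(0.0001951609 + 0.0001951609) = 0.01976.
z* for 90% confidence is 1.645, so the margin of error is 1.645 × 0.01976 = 0.03251.
Point estimate p̂₁ − p̂₂ = 0.7725 − 0.6600 = 0.1125.
0.1125 ± 0.03251 → (0.080, 0.145).

(0.080, 0.145)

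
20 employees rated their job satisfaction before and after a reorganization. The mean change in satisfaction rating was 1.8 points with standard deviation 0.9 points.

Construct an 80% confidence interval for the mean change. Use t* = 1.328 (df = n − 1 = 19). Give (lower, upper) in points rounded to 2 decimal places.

This is a matched-pairs design, so SE = s_d/√n = 0.9/√20 = 0.2012.
Margin = 1.328 × 0.2012 = 0.2672; the interval is 1.8 ± 0.2672 = (1.53, 2.07).

(1.53, 2.07)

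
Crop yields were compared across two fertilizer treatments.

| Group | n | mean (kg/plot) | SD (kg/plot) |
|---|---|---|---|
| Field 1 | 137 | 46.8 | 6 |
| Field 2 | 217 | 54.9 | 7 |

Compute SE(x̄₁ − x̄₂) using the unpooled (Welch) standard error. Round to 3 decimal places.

SE₁ = s₁/√n₁ = 6/√137 = 0.5126; SE₂ = 7/√217 = 0.4752.
Independent samples, unequal variances: SE_diff = √(SE₁² + SE₂²) = √(0.26275876 + 0.22581504) = 0.6990.

0.699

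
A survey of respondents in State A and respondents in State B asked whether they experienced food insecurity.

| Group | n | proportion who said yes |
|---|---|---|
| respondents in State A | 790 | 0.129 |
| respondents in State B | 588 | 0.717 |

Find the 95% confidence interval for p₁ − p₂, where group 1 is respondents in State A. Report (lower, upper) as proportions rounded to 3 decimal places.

(-0.631, -0.545)

Each SE is √(p̂(1−p̂)/n): √(0.1290·0.8710/790) = 0.01193 and √(0.7170·0.2830/588) = 0.01858.
SE(p̂₁ − p̂₂) = √(SE₁² + SE₂²) = √(0.0001423249 + 0.0003452164) = 0.02208, since the two samples are independent.
At 95% confidence z* = 1.960; margin = 1.960 × 0.02208 = 0.04328.
The difference is 0.1290 − 0.7170 = -0.5880, so the interval is -0.5880 ± 0.04328 = (-0.631, -0.545).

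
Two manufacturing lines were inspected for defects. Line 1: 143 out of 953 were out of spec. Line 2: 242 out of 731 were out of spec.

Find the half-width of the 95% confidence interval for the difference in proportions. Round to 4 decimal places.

0.0410

Sample proportions: 143/953 = 0.1501, 242/731 = 0.3311.
Each SE is √(p̂(1−p̂)/n): √(0.1501·0.8499/953) = 0.01157 and √(0.3311·0.6689/731) = 0.01741.
SE(p̂₁ − p̂₂) = √(SE₁² + SE₂²) = √(0.0001338649 + 0.0003031081) = 0.02090, since the two samples are independent.
At 95% confidence z* = 1.960; margin = 1.960 × 0.02090 = 0.04096.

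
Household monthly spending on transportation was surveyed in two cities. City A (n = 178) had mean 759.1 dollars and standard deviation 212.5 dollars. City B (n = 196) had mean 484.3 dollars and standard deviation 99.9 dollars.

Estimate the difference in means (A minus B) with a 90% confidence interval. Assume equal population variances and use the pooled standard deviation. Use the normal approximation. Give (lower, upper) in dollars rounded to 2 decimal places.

(246.96, 302.64)

Pooled variance s_p² = [177·212.5² + 195·99.9²] / (178+196−2) = 26717.0919, so s_p = 163.4536.
SE_diff = s_p·√(1/n₁ + 1/n₂) = 163.4536·√(1/178 + 1/196) = 16.9236.
z* = 1.645; margin = 1.645 × 16.9236 = 27.8393.
Difference = 759.1 − 484.3 = 274.8000.
274.8000 ± 27.8393 → (246.96, 302.64).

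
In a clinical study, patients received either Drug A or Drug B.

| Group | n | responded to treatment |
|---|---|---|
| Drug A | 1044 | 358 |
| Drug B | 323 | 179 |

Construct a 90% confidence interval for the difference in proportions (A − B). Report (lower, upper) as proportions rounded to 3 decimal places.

p̂₁ = 358/1044 = 0.3429 and p̂₂ = 179/323 = 0.5542.
SE₁ = √(p̂₁(1−p̂₁)/n₁) = √(0.3429·0.6571/1044) = 0.01469; SE₂ = √(0.5542·0.4458/323) = 0.02766.
Independent samples: SE of the difference = √(SE₁² + SE₂²) = √(0.0002157961 + 0.0007650756) = 0.03132.
z* for 90% confidence is 1.645, so the margin of error is 1.645 × 0.03132 = 0.05152.
Point estimate p̂₁ − p̂₂ = 0.3429 − 0.5542 = -0.2113.
-0.2113 ± 0.05152 → (-0.263, -0.160).

(-0.263, -0.160)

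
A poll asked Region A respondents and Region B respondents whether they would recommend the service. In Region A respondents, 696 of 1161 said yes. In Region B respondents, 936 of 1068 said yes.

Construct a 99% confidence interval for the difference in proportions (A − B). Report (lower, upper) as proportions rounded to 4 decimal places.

(-0.3221, -0.2317)

p̂₁ = 696/1161 = 0.5995 and p̂₂ = 936/1068 = 0.8764.
SE₁ = √(p̂₁(1−p̂₁)/n₁) = √(0.5995·0.4005/1161) = 0.01438; SE₂ = √(0.8764·0.1236/1068) = 0.01007.
Independent samples: SE of the difference = √(SE₁² + SE₂²) = √(0.0002067844 + 0.0001014049) = 0.01756.
z* for 99% confidence is 2.576, so the margin of error is 2.576 × 0.01756 = 0.04523.
Point estimate p̂₁ − p̂₂ = 0.5995 − 0.8764 = -0.2769.
-0.2769 ± 0.04523 → (-0.3221, -0.2317).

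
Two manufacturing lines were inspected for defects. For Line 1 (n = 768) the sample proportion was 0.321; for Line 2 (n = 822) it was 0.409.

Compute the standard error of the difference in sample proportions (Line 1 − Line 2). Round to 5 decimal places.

0.02404

The two standard errors are √(0.3210×0.6790/768) = 0.01685 and √(0.4090×0.5910/822) = 0.01715.
Because the samples are independent, SE_diff = √(0.01685² + 0.01715²) = 0.02404.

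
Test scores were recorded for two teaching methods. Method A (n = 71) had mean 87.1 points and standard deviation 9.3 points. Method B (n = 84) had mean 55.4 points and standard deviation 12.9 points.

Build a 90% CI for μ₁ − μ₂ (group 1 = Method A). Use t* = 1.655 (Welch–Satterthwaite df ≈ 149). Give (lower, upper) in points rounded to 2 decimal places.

Per-group SEs: s₁/√n₁ = 9.3/√71 = 1.1037, s₂/√n₂ = 12.9/√84 = 1.4075.
Unpooled SE of the difference: √(1.21815369 + 1.98105625) = 1.7886.
Margin of error = t* · SE = 1.655 × 1.7886 = 2.9601.
x̄₁ − x̄₂ = 87.1 − 55.4 = 31.7000.
CI: 31.7000 ± 2.9601 = (28.74, 34.66).

(28.74, 34.66)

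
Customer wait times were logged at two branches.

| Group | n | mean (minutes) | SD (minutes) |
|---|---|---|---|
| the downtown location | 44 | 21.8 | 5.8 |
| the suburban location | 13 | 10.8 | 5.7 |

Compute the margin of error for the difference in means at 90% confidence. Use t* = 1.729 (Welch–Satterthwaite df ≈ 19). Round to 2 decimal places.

3.12

Standard errors of each mean: 5.8/√44 = 0.8744 and 5.7/√13 = 1.5809.
SE(x̄₁ − x̄₂) = √(0.8744² + 1.5809²) = 1.8066 for independent samples with unequal variances.
With t* = 1.729, the margin is 1.729 × 1.8066 = 3.1236.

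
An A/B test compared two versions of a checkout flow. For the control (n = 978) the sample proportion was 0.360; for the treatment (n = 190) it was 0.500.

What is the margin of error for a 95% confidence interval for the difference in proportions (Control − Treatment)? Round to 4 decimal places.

Each SE is √(p̂(1−p̂)/n): √(0.3600·0.6400/978) = 0.01535 and √(0.5000·0.5000/190) = 0.03627.
SE(p̂₁ − p̂₂) = √(SE₁² + SE₂²) = √(0.0002356225 + 0.0013155129) = 0.03938, since the two samples are independent.
At 95% confidence z* = 1.960; margin = 1.960 × 0.03938 = 0.07718.

0.0772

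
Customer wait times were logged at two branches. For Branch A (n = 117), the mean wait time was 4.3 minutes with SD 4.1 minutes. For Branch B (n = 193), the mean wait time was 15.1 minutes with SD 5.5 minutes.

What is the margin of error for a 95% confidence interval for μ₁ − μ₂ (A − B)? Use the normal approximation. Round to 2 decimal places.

1.07

Standard errors of each mean: 4.1/√117 = 0.3790 and 5.5/√193 = 0.3959.
SE(x̄₁ − x̄₂) = √(0.3790² + 0.3959²) = 0.5481 for independent samples with unequal variances.
With z* = 1.960, the margin is 1.960 × 0.5481 = 1.0743.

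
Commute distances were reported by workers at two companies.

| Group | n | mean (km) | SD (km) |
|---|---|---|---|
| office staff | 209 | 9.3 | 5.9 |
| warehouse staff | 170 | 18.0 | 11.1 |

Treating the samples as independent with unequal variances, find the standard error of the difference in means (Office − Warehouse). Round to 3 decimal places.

0.944

Standard errors of each mean: 5.9/√209 = 0.4081 and 11.1/√170 = 0.8513.
SE(x̄₁ − x̄₂) = √(0.4081² + 0.8513²) = 0.9441 for independent samples with unequal variances.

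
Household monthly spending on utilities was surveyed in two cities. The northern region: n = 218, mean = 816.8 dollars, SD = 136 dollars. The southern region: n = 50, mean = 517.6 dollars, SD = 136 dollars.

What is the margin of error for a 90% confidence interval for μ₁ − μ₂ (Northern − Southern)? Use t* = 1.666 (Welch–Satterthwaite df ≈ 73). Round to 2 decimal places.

Per-group SEs: s₁/√n₁ = 136/√218 = 9.2111, s₂/√n₂ = 136/√50 = 19.2333.
Unpooled SE of the difference: √(84.84436321 + 369.91982889) = 21.3252.
Margin of error = t* · SE = 1.666 × 21.3252 = 35.5278.

35.53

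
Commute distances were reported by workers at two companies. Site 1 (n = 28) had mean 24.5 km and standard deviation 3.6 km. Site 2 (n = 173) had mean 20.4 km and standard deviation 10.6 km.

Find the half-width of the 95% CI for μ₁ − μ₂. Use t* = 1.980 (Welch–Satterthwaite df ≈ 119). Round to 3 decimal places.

2.088

Per-group SEs: s₁/√n₁ = 3.6/√28 = 0.6803, s₂/√n₂ = 10.6/√173 = 0.8059.
Unpooled SE of the difference: √(0.46280809 + 0.64947481) = 1.0546.
Margin of error = t* · SE = 1.980 × 1.0546 = 2.0881.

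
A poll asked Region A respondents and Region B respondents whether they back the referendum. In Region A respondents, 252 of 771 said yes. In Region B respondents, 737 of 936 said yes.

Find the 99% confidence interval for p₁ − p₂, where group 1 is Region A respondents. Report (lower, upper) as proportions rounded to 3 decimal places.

p̂₁ = 252/771 = 0.3268 and p̂₂ = 737/936 = 0.7874.
SE₁ = √(p̂₁(1−p̂₁)/n₁) = √(0.3268·0.6732/771) = 0.01689; SE₂ = √(0.7874·0.2126/936) = 0.01337.
Independent samples: SE of the difference = √(SE₁² + SE₂²) = √(0.0002852721 + 0.0001787569) = 0.02154.
z* for 99% confidence is 2.576, so the margin of error is 2.576 × 0.02154 = 0.05549.
Point estimate p̂₁ − p̂₂ = 0.3268 − 0.7874 = -0.4606.
-0.4606 ± 0.05549 → (-0.516, -0.405).

(-0.516, -0.405)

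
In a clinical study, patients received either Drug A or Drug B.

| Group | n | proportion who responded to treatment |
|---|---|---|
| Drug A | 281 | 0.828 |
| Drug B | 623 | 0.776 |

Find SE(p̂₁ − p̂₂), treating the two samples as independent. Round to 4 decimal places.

0.0280

Each SE is √(p̂(1−p̂)/n): √(0.8280·0.1720/281) = 0.02251 and √(0.7760·0.2240/623) = 0.01670.
SE(p̂₁ − p̂₂) = √(SE₁² + SE₂²) = √(0.0005067001 + 0.00027889) = 0.02803, since the two samples are independent.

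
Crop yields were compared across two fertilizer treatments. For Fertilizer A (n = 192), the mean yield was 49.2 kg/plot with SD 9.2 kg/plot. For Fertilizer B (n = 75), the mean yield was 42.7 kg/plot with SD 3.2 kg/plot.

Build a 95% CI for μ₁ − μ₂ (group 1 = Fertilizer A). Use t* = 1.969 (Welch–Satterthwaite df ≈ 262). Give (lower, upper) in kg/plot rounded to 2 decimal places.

(5.00, 8.00)

SE₁ = s₁/√n₁ = 9.2/√192 = 0.6640; SE₂ = 3.2/√75 = 0.3695.
Independent samples, unequal variances: SE_diff = √(SE₁² + SE₂²) = √(0.440896 + 0.13653025) = 0.7599.
t* = 1.969, so margin of error = 1.969 × 0.7599 = 1.4962.
Difference in means = 49.2 − 42.7 = 6.5000.
6.5000 ± 1.4962 → (5.00, 8.00).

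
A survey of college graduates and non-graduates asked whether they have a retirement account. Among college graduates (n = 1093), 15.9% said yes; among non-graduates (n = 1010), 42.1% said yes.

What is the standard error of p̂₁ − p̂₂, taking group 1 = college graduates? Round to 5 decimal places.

0.01907

The two standard errors are √(0.1590×0.8410/1093) = 0.01106 and √(0.4210×0.5790/1010) = 0.01554.
Because the samples are independent, SE_diff = √(0.01106² + 0.01554²) = 0.01907.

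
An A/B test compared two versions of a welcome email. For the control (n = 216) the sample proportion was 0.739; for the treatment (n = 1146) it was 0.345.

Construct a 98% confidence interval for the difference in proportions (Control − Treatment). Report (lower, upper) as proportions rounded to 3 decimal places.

(0.317, 0.471)

Each SE is √(p̂(1−p̂)/n): √(0.7390·0.2610/216) = 0.02988 and √(0.3450·0.6550/1146) = 0.01404.
SE(p̂₁ − p̂₂) = √(SE₁² + SE₂²) = √(0.0008928144 + 0.0001971216) = 0.03301, since the two samples are independent.
At 98% confidence z* = 2.326; margin = 2.326 × 0.03301 = 0.07678.
The difference is 0.7390 − 0.3450 = 0.3940, so the interval is 0.3940 ± 0.07678 = (0.317, 0.471).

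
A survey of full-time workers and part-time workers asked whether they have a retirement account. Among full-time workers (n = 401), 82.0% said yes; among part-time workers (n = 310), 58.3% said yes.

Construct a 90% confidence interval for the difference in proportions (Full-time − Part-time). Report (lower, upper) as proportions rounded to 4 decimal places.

(0.1812, 0.2928)

The two standard errors are √(0.8200×0.1800/401) = 0.01919 and √(0.5830×0.4170/310) = 0.02800.
Because the samples are independent, SE_diff = √(0.01919² + 0.02800²) = 0.03394.
Using z* = 1.645 for 90%, ME = 1.645 × 0.03394 = 0.05583.
p̂₁ − p̂₂ = 0.2370; interval 0.2370 ± 0.05583 gives (0.1812, 0.2928).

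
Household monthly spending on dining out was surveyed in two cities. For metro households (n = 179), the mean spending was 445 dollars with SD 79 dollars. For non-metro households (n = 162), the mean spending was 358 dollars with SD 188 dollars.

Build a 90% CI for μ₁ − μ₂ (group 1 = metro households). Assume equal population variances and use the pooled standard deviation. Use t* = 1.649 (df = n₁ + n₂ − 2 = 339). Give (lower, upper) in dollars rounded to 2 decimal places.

s_p = √[((n₁−1)s₁² + (n₂−1)s₂²)/(n₁+n₂−2)] = √[(178·79² + 161·188²)/339] = 141.6431.
SE = 141.6431·√(1/179 + 1/162) = 15.3599.
With t* = 1.649, margin = 1.649 × 15.3599 = 25.3285.
x̄₁ − x̄₂ = 445 − 358 = 87.0000; interval 87.0000 ± 25.3285 = (61.67, 112.33).

(61.67, 112.33)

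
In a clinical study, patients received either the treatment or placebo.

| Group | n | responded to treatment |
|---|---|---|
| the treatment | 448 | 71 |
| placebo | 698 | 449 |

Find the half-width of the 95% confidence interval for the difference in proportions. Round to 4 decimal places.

0.0491

First, p̂₁ = 71/448 = 0.1585; p̂₂ = 449/698 = 0.6433.
The two standard errors are √(0.1585×0.8415/448) = 0.01725 and √(0.6433×0.3567/698) = 0.01813.
Because the samples are independent, SE_diff = √(0.01725² + 0.01813²) = 0.02503.
Using z* = 1.960 for 95%, ME = 1.960 × 0.02503 = 0.04906.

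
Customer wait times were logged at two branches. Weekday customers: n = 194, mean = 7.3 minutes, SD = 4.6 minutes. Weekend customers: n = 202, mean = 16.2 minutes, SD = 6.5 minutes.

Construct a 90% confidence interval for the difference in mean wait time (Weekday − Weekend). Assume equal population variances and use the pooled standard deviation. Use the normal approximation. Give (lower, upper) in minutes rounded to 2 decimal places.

(-9.83, -7.97)

s_p = √[((n₁−1)s₁² + (n₂−1)s₂²)/(n₁+n₂−2)] = √[(193·4.6² + 201·6.5²)/394] = 5.6497.
SE = 5.6497·√(1/194 + 1/202) = 0.5679.
With z* = 1.645, margin = 1.645 × 0.5679 = 0.9342.
x̄₁ − x̄₂ = 7.3 − 16.2 = -8.9000; interval -8.9000 ± 0.9342 = (-9.83, -7.97).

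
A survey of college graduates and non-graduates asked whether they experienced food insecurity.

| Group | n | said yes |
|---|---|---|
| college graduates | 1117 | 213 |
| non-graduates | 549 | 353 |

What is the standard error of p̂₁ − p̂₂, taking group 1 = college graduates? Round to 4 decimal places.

0.0236

p̂₁ = 213/1117 = 0.1907 and p̂₂ = 353/549 = 0.6430.
SE₁ = √(p̂₁(1−p̂₁)/n₁) = √(0.1907·0.8093/1117) = 0.01175; SE₂ = √(0.6430·0.3570/549) = 0.02045.
Independent samples: SE of the difference = √(SE₁² + SE₂²) = √(0.0001380625 + 0.0004182025) = 0.02359.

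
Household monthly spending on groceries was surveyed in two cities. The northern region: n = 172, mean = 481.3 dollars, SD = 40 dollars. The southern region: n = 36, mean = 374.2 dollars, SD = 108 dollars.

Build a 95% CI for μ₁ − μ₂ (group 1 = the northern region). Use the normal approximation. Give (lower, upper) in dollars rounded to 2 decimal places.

Per-group SEs: s₁/√n₁ = 40/√172 = 3.0500, s₂/√n₂ = 108/√36 = 18.0000.
Unpooled SE of the difference: √(9.3025 + 324.0) = 18.2566.
Margin of error = z* · SE = 1.960 × 18.2566 = 35.7829.
x̄₁ − x̄₂ = 481.3 − 374.2 = 107.1000.
CI: 107.1000 ± 35.7829 = (71.32, 142.88).

(71.32, 142.88)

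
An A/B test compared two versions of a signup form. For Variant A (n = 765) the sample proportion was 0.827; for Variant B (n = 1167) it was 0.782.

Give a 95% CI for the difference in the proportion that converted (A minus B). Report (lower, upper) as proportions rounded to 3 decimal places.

(0.009, 0.081)

Each SE is √(p̂(1−p̂)/n): √(0.8270·0.1730/765) = 0.01368 and √(0.7820·0.2180/1167) = 0.01209.
SE(p̂₁ − p̂₂) = √(SE₁² + SE₂²) = √(0.0001871424 + 0.0001461681) = 0.01826, since the two samples are independent.
At 95% confidence z* = 1.960; margin = 1.960 × 0.01826 = 0.03579.
The difference is 0.8270 − 0.7820 = 0.0450, so the interval is 0.0450 ± 0.03579 = (0.009, 0.081).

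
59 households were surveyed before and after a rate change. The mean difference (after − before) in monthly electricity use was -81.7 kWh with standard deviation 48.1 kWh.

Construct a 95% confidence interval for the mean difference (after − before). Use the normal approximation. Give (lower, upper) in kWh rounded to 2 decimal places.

(-93.97, -69.43)

Paired design: SE = s_d/√n = 48.1/√59 = 6.2621.
z* = 1.960; margin of error = 1.960 × 6.2621 = 12.2737.
-81.7 ± 12.2737 → (-93.97, -69.43).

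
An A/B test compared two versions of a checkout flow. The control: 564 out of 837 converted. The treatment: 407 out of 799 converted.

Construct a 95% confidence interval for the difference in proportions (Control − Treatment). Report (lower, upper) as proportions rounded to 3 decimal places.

(0.117, 0.211)

Sample proportions: 564/837 = 0.6738, 407/799 = 0.5094.
Each SE is √(p̂(1−p̂)/n): √(0.6738·0.3262/837) = 0.01620 and √(0.5094·0.4906/799) = 0.01769.
SE(p̂₁ − p̂₂) = √(SE₁² + SE₂²) = √(0.00026244 + 0.0003129361) = 0.02399, since the two samples are independent.
At 95% confidence z* = 1.960; margin = 1.960 × 0.02399 = 0.04702.
The difference is 0.6738 − 0.5094 = 0.1644, so the interval is 0.1644 ± 0.04702 = (0.117, 0.211).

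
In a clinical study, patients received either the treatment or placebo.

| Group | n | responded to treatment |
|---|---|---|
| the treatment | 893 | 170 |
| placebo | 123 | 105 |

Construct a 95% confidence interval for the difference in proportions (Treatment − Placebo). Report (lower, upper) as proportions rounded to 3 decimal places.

p̂₁ = 170/893 = 0.1904 and p̂₂ = 105/123 = 0.8537.
SE₁ = √(p̂₁(1−p̂₁)/n₁) = √(0.1904·0.8096/893) = 0.01314; SE₂ = √(0.8537·0.1463/123) = 0.03187.
Independent samples: SE of the difference = √(SE₁² + SE₂²) = √(0.0001726596 + 0.0010156969) = 0.03447.
z* for 95% confidence is 1.960, so the margin of error is 1.960 × 0.03447 = 0.06756.
Point estimate p̂₁ − p̂₂ = 0.1904 − 0.8537 = -0.6633.
-0.6633 ± 0.06756 → (-0.731, -0.596).

(-0.731, -0.596)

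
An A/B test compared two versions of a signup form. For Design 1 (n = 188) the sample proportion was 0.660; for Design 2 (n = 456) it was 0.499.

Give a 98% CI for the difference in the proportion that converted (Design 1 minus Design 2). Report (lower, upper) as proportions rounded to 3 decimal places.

(0.064, 0.258)

SE₁ = √(p̂₁(1−p̂₁)/n₁) = √(0.6600·0.3400/188) = 0.03455; SE₂ = √(0.4990·0.5010/456) = 0.02341.
Independent samples: SE of the difference = √(SE₁² + SE₂²) = √(0.0011937025 + 0.0005480281) = 0.04173.
z* for 98% confidence is 2.326, so the margin of error is 2.326 × 0.04173 = 0.09706.
Point estimate p̂₁ − p̂₂ = 0.6600 − 0.4990 = 0.1610.
0.1610 ± 0.09706 → (0.064, 0.258).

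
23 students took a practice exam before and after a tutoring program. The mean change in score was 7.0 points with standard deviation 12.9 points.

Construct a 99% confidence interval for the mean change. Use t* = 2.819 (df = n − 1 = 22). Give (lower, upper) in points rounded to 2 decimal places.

(-0.58, 14.58)

This is a matched-pairs design, so SE = s_d/√n = 12.9/√23 = 2.6898.
Margin = 2.819 × 2.6898 = 7.5825; the interval is 7.0 ± 7.5825 = (-0.58, 14.58).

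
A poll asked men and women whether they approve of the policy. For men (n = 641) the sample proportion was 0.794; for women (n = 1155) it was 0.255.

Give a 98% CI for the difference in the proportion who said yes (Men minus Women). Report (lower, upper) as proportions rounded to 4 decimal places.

Each SE is √(p̂(1−p̂)/n): √(0.7940·0.2060/641) = 0.01597 and √(0.2550·0.7450/1155) = 0.01282.
SE(p̂₁ − p̂₂) = √(SE₁² + SE₂²) = √(0.0002550409 + 0.0001643524) = 0.02048, since the two samples are independent.
At 98% confidence z* = 2.326; margin = 2.326 × 0.02048 = 0.04764.
The difference is 0.7940 − 0.2550 = 0.5390, so the interval is 0.5390 ± 0.04764 = (0.4914, 0.5866).

(0.4914, 0.5866)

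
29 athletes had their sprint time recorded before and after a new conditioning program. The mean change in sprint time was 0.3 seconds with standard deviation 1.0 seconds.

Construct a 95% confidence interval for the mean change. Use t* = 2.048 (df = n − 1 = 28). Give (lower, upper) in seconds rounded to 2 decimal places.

(-0.08, 0.68)

Paired design: SE = s_d/√n = 1.0/√29 = 0.1857.
t* = 2.048; margin of error = 2.048 × 0.1857 = 0.3803.
0.3 ± 0.3803 → (-0.08, 0.68).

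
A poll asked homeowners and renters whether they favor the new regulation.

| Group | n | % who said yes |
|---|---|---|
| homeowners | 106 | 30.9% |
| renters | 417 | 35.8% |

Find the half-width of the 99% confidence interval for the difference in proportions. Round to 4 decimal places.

The two standard errors are √(0.3090×0.6910/106) = 0.04488 and √(0.3580×0.6420/417) = 0.02348.
Because the samples are independent, SE_diff = √(0.04488² + 0.02348²) = 0.05065.
Using z* = 2.576 for 99%, ME = 2.576 × 0.05065 = 0.13047.

0.1305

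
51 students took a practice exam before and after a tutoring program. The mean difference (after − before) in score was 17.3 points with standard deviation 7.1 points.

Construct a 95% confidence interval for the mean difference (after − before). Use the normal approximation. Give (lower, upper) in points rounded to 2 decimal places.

(15.35, 19.25)

This is a matched-pairs design, so SE = s_d/√n = 7.1/√51 = 0.9942.
Margin = 1.960 × 0.9942 = 1.9486; the interval is 17.3 ± 1.9486 = (15.35, 19.25).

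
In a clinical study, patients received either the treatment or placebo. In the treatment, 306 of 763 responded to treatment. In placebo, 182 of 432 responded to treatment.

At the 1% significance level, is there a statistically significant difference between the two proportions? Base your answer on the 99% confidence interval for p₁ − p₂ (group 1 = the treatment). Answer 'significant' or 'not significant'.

not significant

p̂₁ = 306/763 = 0.4010 and p̂₂ = 182/432 = 0.4213.
SE₁ = √(p̂₁(1−p̂₁)/n₁) = √(0.4010·0.5990/763) = 0.01774; SE₂ = √(0.4213·0.5787/432) = 0.02376.
Independent samples: SE of the difference = √(SE₁² + SE₂²) = √(0.0003147076 + 0.0005645376) = 0.02965.
z* for 99% confidence is 2.576, so the margin of error is 2.576 × 0.02965 = 0.07638.
Point estimate p̂₁ − p̂₂ = 0.4010 − 0.4213 = -0.0203.
-0.0203 ± 0.07638 → (-0.09668, 0.05608).
The interval (-0.09668, 0.05608) contains 0, so the difference is not significant.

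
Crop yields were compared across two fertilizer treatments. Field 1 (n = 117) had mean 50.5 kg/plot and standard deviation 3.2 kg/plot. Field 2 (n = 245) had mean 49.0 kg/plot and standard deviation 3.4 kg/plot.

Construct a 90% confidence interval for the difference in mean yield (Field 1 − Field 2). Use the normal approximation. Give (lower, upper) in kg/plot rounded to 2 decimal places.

(0.90, 2.10)

Standard errors of each mean: 3.2/√117 = 0.2958 and 3.4/√245 = 0.2172.
SE(x̄₁ − x̄₂) = √(0.2958² + 0.2172²) = 0.3670 for independent samples with unequal variances.
With z* = 1.645, the margin is 1.645 × 0.3670 = 0.6037.
x̄₁ − x̄₂ = 50.5 − 49.0 = 1.5000; the interval is 1.5000 ± 0.6037 = (0.90, 2.10).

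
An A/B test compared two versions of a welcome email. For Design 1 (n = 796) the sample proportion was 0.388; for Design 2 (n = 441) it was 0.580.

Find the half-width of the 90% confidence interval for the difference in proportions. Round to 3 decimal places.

The two standard errors are √(0.3880×0.6120/796) = 0.01727 and √(0.5800×0.4200/441) = 0.02350.
Because the samples are independent, SE_diff = √(0.01727² + 0.02350²) = 0.02916.
Using z* = 1.645 for 90%, ME = 1.645 × 0.02916 = 0.04797.

0.048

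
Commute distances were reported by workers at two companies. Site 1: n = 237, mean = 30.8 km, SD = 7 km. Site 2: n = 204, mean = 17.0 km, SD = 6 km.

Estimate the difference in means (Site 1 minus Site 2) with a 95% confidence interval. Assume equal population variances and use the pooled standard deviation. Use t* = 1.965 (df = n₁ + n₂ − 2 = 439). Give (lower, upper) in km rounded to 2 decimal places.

(12.57, 15.03)

s_p = √[((n₁−1)s₁² + (n₂−1)s₂²)/(n₁+n₂−2)] = √[(236·7² + 203·6²)/439] = 6.5566.
SE = 6.5566·√(1/237 + 1/204) = 0.6262.
With t* = 1.965, margin = 1.965 × 0.6262 = 1.2305.
x̄₁ − x̄₂ = 30.8 − 17.0 = 13.8000; interval 13.8000 ± 1.2305 = (12.57, 15.03).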